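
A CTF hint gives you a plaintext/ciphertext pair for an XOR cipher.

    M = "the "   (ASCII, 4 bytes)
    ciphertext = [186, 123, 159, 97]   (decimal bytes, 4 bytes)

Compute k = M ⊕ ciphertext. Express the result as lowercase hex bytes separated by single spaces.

ce 13 fa 41

Since ciphertext = M ⊕ k, XORing both sides with M gives k = M ⊕ ciphertext.
byte 0: 74 XOR ba = ce
byte 1: 68 XOR 7b = 13
byte 2: 65 XOR 9f = fa
byte 3: 20 XOR 61 = 41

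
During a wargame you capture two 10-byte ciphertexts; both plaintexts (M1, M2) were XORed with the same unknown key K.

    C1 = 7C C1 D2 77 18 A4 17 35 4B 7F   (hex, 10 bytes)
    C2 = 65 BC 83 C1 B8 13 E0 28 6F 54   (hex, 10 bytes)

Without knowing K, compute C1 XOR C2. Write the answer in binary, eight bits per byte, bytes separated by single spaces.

00011001 01111101 01010001 10110110 10100000 10110111 11110111 00011101 00100100 00101011

C1 ⊕ C2 = (M1 ⊕ K) ⊕ (M2 ⊕ K) = M1 ⊕ M2 — the shared key cancels under XOR.
124 XOR 101 =  25
193 XOR 188 = 125
210 XOR 131 =  81
119 XOR 193 = 182
 24 XOR 184 = 160
164 XOR  19 = 183
 23 XOR 224 = 247
 53 XOR  40 =  29
 75 XOR 111 =  36
127 XOR  84 =  43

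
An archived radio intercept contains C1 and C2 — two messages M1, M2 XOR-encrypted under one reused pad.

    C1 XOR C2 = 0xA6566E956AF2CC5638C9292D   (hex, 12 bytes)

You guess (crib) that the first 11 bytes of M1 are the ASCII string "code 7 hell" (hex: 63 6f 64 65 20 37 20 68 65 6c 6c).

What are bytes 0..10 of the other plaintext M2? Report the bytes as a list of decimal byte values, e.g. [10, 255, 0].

[197, 57, 10, 240, 74, 197, 236, 62, 93, 165, 69]

Since C1 ⊕ C2 = M1 ⊕ M2, XORing with the guessed M1 bytes yields the corresponding M2 bytes: M2 = (C1 ⊕ C2) ⊕ M1.
byte 0: 166 ^  99 = 197
byte 1:  86 ^ 111 =  57
byte 2: 110 ^ 100 =  10
byte 3: 149 ^ 101 = 240
byte 4: 106 ^  32 =  74
byte 5: 242 ^  55 = 197
byte 6: 204 ^  32 = 236
byte 7:  86 ^ 104 =  62
byte 8:  56 ^ 101 =  93
byte 9: 201 ^ 108 = 165
byte 10:  41 ^ 108 =  69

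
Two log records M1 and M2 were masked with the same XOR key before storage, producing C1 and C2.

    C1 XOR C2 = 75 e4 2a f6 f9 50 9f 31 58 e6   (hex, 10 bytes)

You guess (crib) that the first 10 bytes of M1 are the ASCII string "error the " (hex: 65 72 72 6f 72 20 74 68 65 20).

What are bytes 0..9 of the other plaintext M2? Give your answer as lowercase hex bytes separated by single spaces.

Since C1 ⊕ C2 = M1 ⊕ M2, XORing with the guessed M1 bytes yields the corresponding M2 bytes: M2 = (C1 ⊕ C2) ⊕ M1.
117 xor 101 =  16
228 xor 114 = 150
 42 xor 114 =  88
246 xor 111 = 153
249 xor 114 = 139
 80 xor  32 = 112
159 xor 116 = 235
 49 xor 104 =  89
 88 xor 101 =  61
230 xor  32 = 198

10 96 58 99 8b 70 eb 59 3d c6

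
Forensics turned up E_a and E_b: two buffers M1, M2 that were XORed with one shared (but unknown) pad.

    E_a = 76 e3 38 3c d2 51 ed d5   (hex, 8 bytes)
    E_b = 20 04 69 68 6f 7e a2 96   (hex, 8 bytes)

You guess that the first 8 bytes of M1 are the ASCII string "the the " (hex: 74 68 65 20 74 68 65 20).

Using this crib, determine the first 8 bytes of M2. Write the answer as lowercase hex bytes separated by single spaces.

22 8f 34 74 c9 47 2a 63

First, E_a ⊕ E_b = (M1 ⊕ K) ⊕ (M2 ⊕ K) = M1 ⊕ M2, so the key drops out. Then M2 = (M1 ⊕ M2) ⊕ M1 over the first 8 bytes.
byte 0: (76 xor 20) xor 74 = 56 xor 74 = 22
byte 1: (e3 xor 04) xor 68 = e7 xor 68 = 8f
byte 2: (38 xor 69) xor 65 = 51 xor 65 = 34
byte 3: (3c xor 68) xor 20 = 54 xor 20 = 74
byte 4: (d2 xor 6f) xor 74 = bd xor 74 = c9
byte 5: (51 xor 7e) xor 68 = 2f xor 68 = 47
byte 6: (ed xor a2) xor 65 = 4f xor 65 = 2a
byte 7: (d5 xor 96) xor 20 = 43 xor 20 = 63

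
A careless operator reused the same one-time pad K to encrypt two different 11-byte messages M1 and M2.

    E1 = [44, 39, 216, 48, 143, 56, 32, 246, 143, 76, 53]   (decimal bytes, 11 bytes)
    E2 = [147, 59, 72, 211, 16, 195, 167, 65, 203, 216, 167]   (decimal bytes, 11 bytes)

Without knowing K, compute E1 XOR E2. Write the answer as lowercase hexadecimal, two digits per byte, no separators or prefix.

bf1c90e39ffb87b7449492

E1 ⊕ E2 = (M1 ⊕ K) ⊕ (M2 ⊕ K) = M1 ⊕ M2 — the shared key cancels under XOR.
2c xor 93 = bf
27 xor 3b = 1c
d8 xor 48 = 90
30 xor d3 = e3
8f xor 10 = 9f
38 xor c3 = fb
20 xor a7 = 87
f6 xor 41 = b7
8f xor cb = 44
4c xor d8 = 94
35 xor a7 = 92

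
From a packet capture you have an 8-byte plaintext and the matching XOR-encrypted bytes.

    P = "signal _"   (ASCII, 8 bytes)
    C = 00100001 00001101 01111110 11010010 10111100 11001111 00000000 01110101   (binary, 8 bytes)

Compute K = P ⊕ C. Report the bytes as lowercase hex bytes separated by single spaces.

Since C = P ⊕ K, XORing both sides with P gives K = P ⊕ C.
byte 0: 73 XOR 21 = 52
byte 1: 69 XOR 0d = 64
byte 2: 67 XOR 7e = 19
byte 3: 6e XOR d2 = bc
byte 4: 61 XOR bc = dd
byte 5: 6c XOR cf = a3
byte 6: 20 XOR 00 = 20
byte 7: 5f XOR 75 = 2a

52 64 19 bc dd a3 20 2a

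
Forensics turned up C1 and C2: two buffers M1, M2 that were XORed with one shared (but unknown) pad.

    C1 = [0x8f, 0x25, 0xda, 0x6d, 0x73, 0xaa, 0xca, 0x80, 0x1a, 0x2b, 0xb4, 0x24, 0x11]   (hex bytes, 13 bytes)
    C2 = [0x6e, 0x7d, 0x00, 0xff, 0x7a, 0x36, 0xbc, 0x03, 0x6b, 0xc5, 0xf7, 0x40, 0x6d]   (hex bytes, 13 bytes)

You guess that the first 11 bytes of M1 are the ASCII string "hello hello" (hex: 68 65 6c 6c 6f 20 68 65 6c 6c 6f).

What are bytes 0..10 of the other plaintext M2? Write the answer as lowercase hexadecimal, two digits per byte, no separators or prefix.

893db6fe66bc1ee61d822c

First, C1 ⊕ C2 = (M1 ⊕ K) ⊕ (M2 ⊕ K) = M1 ⊕ M2, so the key drops out. Then M2 = (M1 ⊕ M2) ⊕ M1 over the first 11 bytes.
byte 0: (8f ⊕ 6e) ⊕ 68 = e1 ⊕ 68 = 89
byte 1: (25 ⊕ 7d) ⊕ 65 = 58 ⊕ 65 = 3d
byte 2: (da ⊕ 00) ⊕ 6c = da ⊕ 6c = b6
byte 3: (6d ⊕ ff) ⊕ 6c = 92 ⊕ 6c = fe
byte 4: (73 ⊕ 7a) ⊕ 6f = 09 ⊕ 6f = 66
byte 5: (aa ⊕ 36) ⊕ 20 = 9c ⊕ 20 = bc
byte 6: (ca ⊕ bc) ⊕ 68 = 76 ⊕ 68 = 1e
byte 7: (80 ⊕ 03) ⊕ 65 = 83 ⊕ 65 = e6
byte 8: (1a ⊕ 6b) ⊕ 6c = 71 ⊕ 6c = 1d
byte 9: (2b ⊕ c5) ⊕ 6c = ee ⊕ 6c = 82
byte 10: (b4 ⊕ f7) ⊕ 6f = 43 ⊕ 6f = 2c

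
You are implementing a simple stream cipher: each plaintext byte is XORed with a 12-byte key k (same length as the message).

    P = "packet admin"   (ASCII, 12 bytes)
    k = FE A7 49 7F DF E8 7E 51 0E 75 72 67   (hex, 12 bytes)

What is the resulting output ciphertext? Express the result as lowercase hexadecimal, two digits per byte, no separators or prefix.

8ec62a14ba9c5e306a181b09

70 XOR fe = 8e
61 XOR a7 = c6
63 XOR 49 = 2a
6b XOR 7f = 14
65 XOR df = ba
74 XOR e8 = 9c
20 XOR 7e = 5e
61 XOR 51 = 30
64 XOR 0e = 6a
6d XOR 75 = 18
69 XOR 72 = 1b
6e XOR 67 = 09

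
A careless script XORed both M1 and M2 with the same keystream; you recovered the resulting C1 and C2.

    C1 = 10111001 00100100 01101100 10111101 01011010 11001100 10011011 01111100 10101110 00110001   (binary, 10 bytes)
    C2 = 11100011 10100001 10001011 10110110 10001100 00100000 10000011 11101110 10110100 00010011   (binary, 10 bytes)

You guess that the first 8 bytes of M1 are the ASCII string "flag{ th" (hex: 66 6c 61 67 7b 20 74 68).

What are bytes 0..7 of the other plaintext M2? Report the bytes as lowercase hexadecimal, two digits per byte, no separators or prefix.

3ce9866cadcc6cfa

First, C1 ⊕ C2 = (M1 ⊕ K) ⊕ (M2 ⊕ K) = M1 ⊕ M2, so the key drops out. Then M2 = (M1 ⊕ M2) ⊕ M1 over the first 8 bytes.
byte 0: (b9 xor e3) xor 66 = 5a xor 66 = 3c
byte 1: (24 xor a1) xor 6c = 85 xor 6c = e9
byte 2: (6c xor 8b) xor 61 = e7 xor 61 = 86
byte 3: (bd xor b6) xor 67 = 0b xor 67 = 6c
byte 4: (5a xor 8c) xor 7b = d6 xor 7b = ad
byte 5: (cc xor 20) xor 20 = ec xor 20 = cc
byte 6: (9b xor 83) xor 74 = 18 xor 74 = 6c
byte 7: (7c xor ee) xor 68 = 92 xor 68 = fa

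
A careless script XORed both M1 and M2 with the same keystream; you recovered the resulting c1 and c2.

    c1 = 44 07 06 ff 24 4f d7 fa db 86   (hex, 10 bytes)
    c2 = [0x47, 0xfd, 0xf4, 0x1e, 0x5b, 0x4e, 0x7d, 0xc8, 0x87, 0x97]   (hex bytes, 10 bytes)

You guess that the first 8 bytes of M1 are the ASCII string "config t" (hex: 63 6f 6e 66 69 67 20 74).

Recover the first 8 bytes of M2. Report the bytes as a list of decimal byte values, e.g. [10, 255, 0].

First, c1 ⊕ c2 = (M1 ⊕ K) ⊕ (M2 ⊕ K) = M1 ⊕ M2, so the key drops out. Then M2 = (M1 ⊕ M2) ⊕ M1 over the first 8 bytes.
byte 0: (44 ^ 47) ^ 63 = 03 ^ 63 = 60
byte 1: (07 ^ fd) ^ 6f = fa ^ 6f = 95
byte 2: (06 ^ f4) ^ 6e = f2 ^ 6e = 9c
byte 3: (ff ^ 1e) ^ 66 = e1 ^ 66 = 87
byte 4: (24 ^ 5b) ^ 69 = 7f ^ 69 = 16
byte 5: (4f ^ 4e) ^ 67 = 01 ^ 67 = 66
byte 6: (d7 ^ 7d) ^ 20 = aa ^ 20 = 8a
byte 7: (fa ^ c8) ^ 74 = 32 ^ 74 = 46

[96, 149, 156, 135, 22, 102, 138, 70]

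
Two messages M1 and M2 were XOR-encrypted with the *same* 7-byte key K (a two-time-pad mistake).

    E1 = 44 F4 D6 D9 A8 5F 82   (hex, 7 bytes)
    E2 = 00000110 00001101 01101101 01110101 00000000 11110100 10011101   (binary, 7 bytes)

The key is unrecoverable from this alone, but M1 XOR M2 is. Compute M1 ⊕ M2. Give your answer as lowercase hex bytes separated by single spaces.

E1 ⊕ E2 = (M1 ⊕ K) ⊕ (M2 ⊕ K) = M1 ⊕ M2 — the shared key cancels under XOR.
 68 XOR   6 =  66
244 XOR  13 = 249
214 XOR 109 = 187
217 XOR 117 = 172
168 XOR   0 = 168
 95 XOR 244 = 171
130 XOR 157 =  31

42 f9 bb ac a8 ab 1f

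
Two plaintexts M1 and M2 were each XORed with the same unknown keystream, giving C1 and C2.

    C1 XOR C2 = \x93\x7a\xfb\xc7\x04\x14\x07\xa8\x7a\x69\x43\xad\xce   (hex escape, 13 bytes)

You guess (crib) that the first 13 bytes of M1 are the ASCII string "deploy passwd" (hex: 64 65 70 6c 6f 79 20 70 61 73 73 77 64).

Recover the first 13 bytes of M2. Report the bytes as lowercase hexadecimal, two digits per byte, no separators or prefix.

f71f8bab6b6d27d81b1a30daaa

Since C1 ⊕ C2 = M1 ⊕ M2, XORing with the guessed M1 bytes yields the corresponding M2 bytes: M2 = (C1 ⊕ C2) ⊕ M1.
93 XOR 64 = f7
7a XOR 65 = 1f
fb XOR 70 = 8b
c7 XOR 6c = ab
04 XOR 6f = 6b
14 XOR 79 = 6d
07 XOR 20 = 27
a8 XOR 70 = d8
7a XOR 61 = 1b
69 XOR 73 = 1a
43 XOR 73 = 30
ad XOR 77 = da
ce XOR 64 = aa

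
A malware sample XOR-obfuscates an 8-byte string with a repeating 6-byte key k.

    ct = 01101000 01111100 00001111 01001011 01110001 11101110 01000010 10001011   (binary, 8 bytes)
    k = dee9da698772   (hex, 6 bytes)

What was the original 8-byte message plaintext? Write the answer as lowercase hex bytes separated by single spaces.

b6 95 d5 22 f6 9c 9c 62

The 6-byte key repeats, so the effective keystream is de e9 da 69 87 72 de e9.
byte 0: 68 ^ de = b6
byte 1: 7c ^ e9 = 95
byte 2: 0f ^ da = d5
byte 3: 4b ^ 69 = 22
byte 4: 71 ^ 87 = f6
byte 5: ee ^ 72 = 9c
byte 6: 42 ^ de = 9c
byte 7: 8b ^ e9 = 62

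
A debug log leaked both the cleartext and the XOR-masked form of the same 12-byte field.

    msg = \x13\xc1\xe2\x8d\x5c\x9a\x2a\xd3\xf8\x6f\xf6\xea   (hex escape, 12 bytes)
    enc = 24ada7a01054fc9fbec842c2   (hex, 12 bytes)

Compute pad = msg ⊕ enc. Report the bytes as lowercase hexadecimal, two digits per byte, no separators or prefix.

Since enc = msg ⊕ pad, XORing both sides with msg gives pad = msg ⊕ enc.
byte 0: 13 XOR 24 = 37
byte 1: c1 XOR ad = 6c
byte 2: e2 XOR a7 = 45
byte 3: 8d XOR a0 = 2d
byte 4: 5c XOR 10 = 4c
byte 5: 9a XOR 54 = ce
byte 6: 2a XOR fc = d6
byte 7: d3 XOR 9f = 4c
byte 8: f8 XOR be = 46
byte 9: 6f XOR c8 = a7
byte 10: f6 XOR 42 = b4
byte 11: ea XOR c2 = 28

376c452d4cced64c46a7b428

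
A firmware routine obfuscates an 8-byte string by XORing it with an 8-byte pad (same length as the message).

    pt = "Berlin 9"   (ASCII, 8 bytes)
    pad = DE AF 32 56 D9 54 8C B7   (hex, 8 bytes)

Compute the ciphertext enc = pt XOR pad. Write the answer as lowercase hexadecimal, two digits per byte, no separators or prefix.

42 ⊕ de = 9c
65 ⊕ af = ca
72 ⊕ 32 = 40
6c ⊕ 56 = 3a
69 ⊕ d9 = b0
6e ⊕ 54 = 3a
20 ⊕ 8c = ac
39 ⊕ b7 = 8e

9cca403ab03aac8e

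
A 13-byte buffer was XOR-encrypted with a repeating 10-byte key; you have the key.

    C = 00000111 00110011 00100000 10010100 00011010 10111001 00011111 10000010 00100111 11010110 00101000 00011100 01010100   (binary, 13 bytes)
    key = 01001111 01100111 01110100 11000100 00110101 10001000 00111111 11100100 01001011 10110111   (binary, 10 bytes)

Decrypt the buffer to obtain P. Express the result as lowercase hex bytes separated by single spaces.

48 54 54 50 2f 31 20 66 6c 61 67 7b 20

The 10-byte key repeats, so the effective keystream is 4f 67 74 c4 35 88 3f e4 4b b7 4f 67 74.
byte 0: 07 ^ 4f = 48
byte 1: 33 ^ 67 = 54
byte 2: 20 ^ 74 = 54
byte 3: 94 ^ c4 = 50
byte 4: 1a ^ 35 = 2f
byte 5: b9 ^ 88 = 31
byte 6: 1f ^ 3f = 20
byte 7: 82 ^ e4 = 66
byte 8: 27 ^ 4b = 6c
byte 9: d6 ^ b7 = 61
byte 10: 28 ^ 4f = 67
byte 11: 1c ^ 67 = 7b
byte 12: 54 ^ 74 = 20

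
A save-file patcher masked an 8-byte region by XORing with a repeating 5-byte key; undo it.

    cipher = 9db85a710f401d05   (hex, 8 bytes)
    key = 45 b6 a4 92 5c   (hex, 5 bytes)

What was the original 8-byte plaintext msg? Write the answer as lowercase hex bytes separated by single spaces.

d8 0e fe e3 53 05 ab a1

The 5-byte key repeats, so the effective keystream is 45 b6 a4 92 5c 45 b6 a4.
byte 0: 9d XOR 45 = d8
byte 1: b8 XOR b6 = 0e
byte 2: 5a XOR a4 = fe
byte 3: 71 XOR 92 = e3
byte 4: 0f XOR 5c = 53
byte 5: 40 XOR 45 = 05
byte 6: 1d XOR b6 = ab
byte 7: 05 XOR a4 = a1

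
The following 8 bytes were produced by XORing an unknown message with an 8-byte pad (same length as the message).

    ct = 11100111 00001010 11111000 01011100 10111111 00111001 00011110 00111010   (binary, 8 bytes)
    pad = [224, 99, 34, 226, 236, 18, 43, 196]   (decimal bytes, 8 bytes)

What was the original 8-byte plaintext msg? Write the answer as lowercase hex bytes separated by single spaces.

07 69 da be 53 2b 35 fe

byte 0: 11100111 ^ 11100000 = 00000111
byte 1: 00001010 ^ 01100011 = 01101001
byte 2: 11111000 ^ 00100010 = 11011010
byte 3: 01011100 ^ 11100010 = 10111110
byte 4: 10111111 ^ 11101100 = 01010011
byte 5: 00111001 ^ 00010010 = 00101011
byte 6: 00011110 ^ 00101011 = 00110101
byte 7: 00111010 ^ 11000100 = 11111110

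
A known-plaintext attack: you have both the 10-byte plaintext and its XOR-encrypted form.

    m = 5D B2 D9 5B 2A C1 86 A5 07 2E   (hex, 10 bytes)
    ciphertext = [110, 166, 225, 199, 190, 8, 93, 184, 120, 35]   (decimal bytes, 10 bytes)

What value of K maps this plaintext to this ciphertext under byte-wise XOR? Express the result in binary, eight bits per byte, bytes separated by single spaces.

00110011 00010100 00111000 10011100 10010100 11001001 11011011 00011101 01111111 00001101

Since ciphertext = m ⊕ K, XORing both sides with m gives K = m ⊕ ciphertext.
byte 0: 5d ⊕ 6e = 33
byte 1: b2 ⊕ a6 = 14
byte 2: d9 ⊕ e1 = 38
byte 3: 5b ⊕ c7 = 9c
byte 4: 2a ⊕ be = 94
byte 5: c1 ⊕ 08 = c9
byte 6: 86 ⊕ 5d = db
byte 7: a5 ⊕ b8 = 1d
byte 8: 07 ⊕ 78 = 7f
byte 9: 2e ⊕ 23 = 0d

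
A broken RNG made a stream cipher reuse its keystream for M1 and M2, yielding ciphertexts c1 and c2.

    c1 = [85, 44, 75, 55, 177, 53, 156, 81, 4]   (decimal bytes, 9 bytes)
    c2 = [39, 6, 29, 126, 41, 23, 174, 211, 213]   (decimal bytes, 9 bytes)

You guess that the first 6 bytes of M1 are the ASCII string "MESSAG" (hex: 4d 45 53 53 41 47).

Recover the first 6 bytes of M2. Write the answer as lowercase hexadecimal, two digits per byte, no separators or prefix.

3f6f051ad965

First, c1 ⊕ c2 = (M1 ⊕ K) ⊕ (M2 ⊕ K) = M1 ⊕ M2, so the key drops out. Then M2 = (M1 ⊕ M2) ⊕ M1 over the first 6 bytes.
byte 0: (55 ^ 27) ^ 4d = 72 ^ 4d = 3f
byte 1: (2c ^ 06) ^ 45 = 2a ^ 45 = 6f
byte 2: (4b ^ 1d) ^ 53 = 56 ^ 53 = 05
byte 3: (37 ^ 7e) ^ 53 = 49 ^ 53 = 1a
byte 4: (b1 ^ 29) ^ 41 = 98 ^ 41 = d9
byte 5: (35 ^ 17) ^ 47 = 22 ^ 47 = 65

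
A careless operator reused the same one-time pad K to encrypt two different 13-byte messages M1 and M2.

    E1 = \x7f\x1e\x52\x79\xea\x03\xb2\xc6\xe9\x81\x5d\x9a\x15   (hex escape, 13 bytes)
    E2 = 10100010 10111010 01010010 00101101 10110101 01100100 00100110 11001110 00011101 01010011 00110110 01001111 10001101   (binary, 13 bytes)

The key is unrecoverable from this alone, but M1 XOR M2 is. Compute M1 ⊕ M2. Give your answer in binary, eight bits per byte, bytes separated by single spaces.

E1 ⊕ E2 = (M1 ⊕ K) ⊕ (M2 ⊕ K) = M1 ⊕ M2 — the shared key cancels under XOR.
01111111 ^ 10100010 = 11011101
00011110 ^ 10111010 = 10100100
01010010 ^ 01010010 = 00000000
01111001 ^ 00101101 = 01010100
11101010 ^ 10110101 = 01011111
00000011 ^ 01100100 = 01100111
10110010 ^ 00100110 = 10010100
11000110 ^ 11001110 = 00001000
11101001 ^ 00011101 = 11110100
10000001 ^ 01010011 = 11010010
01011101 ^ 00110110 = 01101011
10011010 ^ 01001111 = 11010101
00010101 ^ 10001101 = 10011000

11011101 10100100 00000000 01010100 01011111 01100111 10010100 00001000 11110100 11010010 01101011 11010101 10011000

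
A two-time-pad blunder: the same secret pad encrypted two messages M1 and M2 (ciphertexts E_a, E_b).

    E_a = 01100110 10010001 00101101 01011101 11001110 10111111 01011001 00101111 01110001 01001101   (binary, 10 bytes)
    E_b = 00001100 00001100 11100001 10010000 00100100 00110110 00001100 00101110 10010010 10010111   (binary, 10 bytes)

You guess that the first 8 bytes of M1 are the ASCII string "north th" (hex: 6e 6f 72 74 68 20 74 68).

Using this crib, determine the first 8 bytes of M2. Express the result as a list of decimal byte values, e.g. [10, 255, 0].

[4, 242, 190, 185, 130, 169, 33, 105]

First, E_a ⊕ E_b = (M1 ⊕ K) ⊕ (M2 ⊕ K) = M1 ⊕ M2, so the key drops out. Then M2 = (M1 ⊕ M2) ⊕ M1 over the first 8 bytes.
byte 0: (66 xor 0c) xor 6e = 6a xor 6e = 04
byte 1: (91 xor 0c) xor 6f = 9d xor 6f = f2
byte 2: (2d xor e1) xor 72 = cc xor 72 = be
byte 3: (5d xor 90) xor 74 = cd xor 74 = b9
byte 4: (ce xor 24) xor 68 = ea xor 68 = 82
byte 5: (bf xor 36) xor 20 = 89 xor 20 = a9
byte 6: (59 xor 0c) xor 74 = 55 xor 74 = 21
byte 7: (2f xor 2e) xor 68 = 01 xor 68 = 69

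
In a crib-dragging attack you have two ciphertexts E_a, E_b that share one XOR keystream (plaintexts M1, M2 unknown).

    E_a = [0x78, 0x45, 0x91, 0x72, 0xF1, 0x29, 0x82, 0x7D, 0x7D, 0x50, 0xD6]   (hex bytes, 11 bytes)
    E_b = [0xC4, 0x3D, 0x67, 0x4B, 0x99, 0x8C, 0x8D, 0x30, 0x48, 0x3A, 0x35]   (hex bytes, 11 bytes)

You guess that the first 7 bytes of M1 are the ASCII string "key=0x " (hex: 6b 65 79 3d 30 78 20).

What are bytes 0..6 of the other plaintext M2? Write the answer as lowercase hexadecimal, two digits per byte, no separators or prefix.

d71d8f0458dd2f

First, E_a ⊕ E_b = (M1 ⊕ K) ⊕ (M2 ⊕ K) = M1 ⊕ M2, so the key drops out. Then M2 = (M1 ⊕ M2) ⊕ M1 over the first 7 bytes.
byte 0: (78 XOR c4) XOR 6b = bc XOR 6b = d7
byte 1: (45 XOR 3d) XOR 65 = 78 XOR 65 = 1d
byte 2: (91 XOR 67) XOR 79 = f6 XOR 79 = 8f
byte 3: (72 XOR 4b) XOR 3d = 39 XOR 3d = 04
byte 4: (f1 XOR 99) XOR 30 = 68 XOR 30 = 58
byte 5: (29 XOR 8c) XOR 78 = a5 XOR 78 = dd
byte 6: (82 XOR 8d) XOR 20 = 0f XOR 20 = 2f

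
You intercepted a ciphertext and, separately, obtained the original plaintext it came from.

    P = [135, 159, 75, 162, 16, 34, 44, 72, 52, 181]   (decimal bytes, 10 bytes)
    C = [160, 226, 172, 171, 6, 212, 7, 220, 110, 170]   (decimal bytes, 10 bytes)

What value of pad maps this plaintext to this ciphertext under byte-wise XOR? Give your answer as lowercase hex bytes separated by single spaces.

27 7d e7 09 16 f6 2b 94 5a 1f

Since C = P ⊕ pad, XORing both sides with P gives pad = P ⊕ C.
87 ⊕ a0 = 27
9f ⊕ e2 = 7d
4b ⊕ ac = e7
a2 ⊕ ab = 09
10 ⊕ 06 = 16
22 ⊕ d4 = f6
2c ⊕ 07 = 2b
48 ⊕ dc = 94
34 ⊕ 6e = 5a
b5 ⊕ aa = 1f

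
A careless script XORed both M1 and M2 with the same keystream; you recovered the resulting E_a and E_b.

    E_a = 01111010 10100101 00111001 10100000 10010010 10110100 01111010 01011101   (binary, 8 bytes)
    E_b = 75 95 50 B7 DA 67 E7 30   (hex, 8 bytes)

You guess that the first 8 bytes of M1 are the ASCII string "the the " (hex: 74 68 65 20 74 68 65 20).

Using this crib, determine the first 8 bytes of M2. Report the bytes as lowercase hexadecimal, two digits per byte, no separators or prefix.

First, E_a ⊕ E_b = (M1 ⊕ K) ⊕ (M2 ⊕ K) = M1 ⊕ M2, so the key drops out. Then M2 = (M1 ⊕ M2) ⊕ M1 over the first 8 bytes.
byte 0: (7a xor 75) xor 74 = 0f xor 74 = 7b
byte 1: (a5 xor 95) xor 68 = 30 xor 68 = 58
byte 2: (39 xor 50) xor 65 = 69 xor 65 = 0c
byte 3: (a0 xor b7) xor 20 = 17 xor 20 = 37
byte 4: (92 xor da) xor 74 = 48 xor 74 = 3c
byte 5: (b4 xor 67) xor 68 = d3 xor 68 = bb
byte 6: (7a xor e7) xor 65 = 9d xor 65 = f8
byte 7: (5d xor 30) xor 20 = 6d xor 20 = 4d

7b580c373cbbf84d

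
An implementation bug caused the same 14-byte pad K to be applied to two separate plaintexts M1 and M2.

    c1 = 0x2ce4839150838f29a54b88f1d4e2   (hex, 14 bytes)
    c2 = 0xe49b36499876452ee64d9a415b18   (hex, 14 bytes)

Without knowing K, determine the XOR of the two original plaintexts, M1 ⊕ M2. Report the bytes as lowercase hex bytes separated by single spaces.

c8 7f b5 d8 c8 f5 ca 07 43 06 12 b0 8f fa

c1 ⊕ c2 = (M1 ⊕ K) ⊕ (M2 ⊕ K) = M1 ⊕ M2 — the shared key cancels under XOR.
2c ⊕ e4 = c8
e4 ⊕ 9b = 7f
83 ⊕ 36 = b5
91 ⊕ 49 = d8
50 ⊕ 98 = c8
83 ⊕ 76 = f5
8f ⊕ 45 = ca
29 ⊕ 2e = 07
a5 ⊕ e6 = 43
4b ⊕ 4d = 06
88 ⊕ 9a = 12
f1 ⊕ 41 = b0
d4 ⊕ 5b = 8f
e2 ⊕ 18 = fa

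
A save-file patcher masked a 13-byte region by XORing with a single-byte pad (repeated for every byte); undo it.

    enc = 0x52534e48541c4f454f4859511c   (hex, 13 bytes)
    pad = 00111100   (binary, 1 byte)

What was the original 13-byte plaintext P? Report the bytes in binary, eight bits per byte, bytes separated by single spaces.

The 1-byte key repeats, so the effective keystream is 3c 3c 3c 3c 3c 3c 3c 3c 3c 3c 3c 3c 3c.
byte 0: 52 xor 3c = 6e
byte 1: 53 xor 3c = 6f
byte 2: 4e xor 3c = 72
byte 3: 48 xor 3c = 74
byte 4: 54 xor 3c = 68
byte 5: 1c xor 3c = 20
byte 6: 4f xor 3c = 73
byte 7: 45 xor 3c = 79
byte 8: 4f xor 3c = 73
byte 9: 48 xor 3c = 74
byte 10: 59 xor 3c = 65
byte 11: 51 xor 3c = 6d
byte 12: 1c xor 3c = 20

01101110 01101111 01110010 01110100 01101000 00100000 01110011 01111001 01110011 01110100 01100101 01101101 00100000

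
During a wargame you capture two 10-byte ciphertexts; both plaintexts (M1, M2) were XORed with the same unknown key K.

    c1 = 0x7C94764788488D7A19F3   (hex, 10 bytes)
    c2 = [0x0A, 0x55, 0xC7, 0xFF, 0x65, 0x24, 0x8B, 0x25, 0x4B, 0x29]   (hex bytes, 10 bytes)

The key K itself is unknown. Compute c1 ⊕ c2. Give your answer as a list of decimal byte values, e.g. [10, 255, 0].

[118, 193, 177, 184, 237, 108, 6, 95, 82, 218]

c1 ⊕ c2 = (M1 ⊕ K) ⊕ (M2 ⊕ K) = M1 ⊕ M2 — the shared key cancels under XOR.
124 XOR  10 = 118
148 XOR  85 = 193
118 XOR 199 = 177
 71 XOR 255 = 184
136 XOR 101 = 237
 72 XOR  36 = 108
141 XOR 139 =   6
122 XOR  37 =  95
 25 XOR  75 =  82
243 XOR  41 = 218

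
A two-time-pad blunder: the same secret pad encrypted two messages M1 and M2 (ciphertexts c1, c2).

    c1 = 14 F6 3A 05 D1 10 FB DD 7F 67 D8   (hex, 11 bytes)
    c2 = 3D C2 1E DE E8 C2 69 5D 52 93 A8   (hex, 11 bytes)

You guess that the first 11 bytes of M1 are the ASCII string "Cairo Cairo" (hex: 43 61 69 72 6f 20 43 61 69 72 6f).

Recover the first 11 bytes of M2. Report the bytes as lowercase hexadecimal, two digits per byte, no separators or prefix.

First, c1 ⊕ c2 = (M1 ⊕ K) ⊕ (M2 ⊕ K) = M1 ⊕ M2, so the key drops out. Then M2 = (M1 ⊕ M2) ⊕ M1 over the first 11 bytes.
byte 0: (14 xor 3d) xor 43 = 29 xor 43 = 6a
byte 1: (f6 xor c2) xor 61 = 34 xor 61 = 55
byte 2: (3a xor 1e) xor 69 = 24 xor 69 = 4d
byte 3: (05 xor de) xor 72 = db xor 72 = a9
byte 4: (d1 xor e8) xor 6f = 39 xor 6f = 56
byte 5: (10 xor c2) xor 20 = d2 xor 20 = f2
byte 6: (fb xor 69) xor 43 = 92 xor 43 = d1
byte 7: (dd xor 5d) xor 61 = 80 xor 61 = e1
byte 8: (7f xor 52) xor 69 = 2d xor 69 = 44
byte 9: (67 xor 93) xor 72 = f4 xor 72 = 86
byte 10: (d8 xor a8) xor 6f = 70 xor 6f = 1f

6a554da956f2d1e144861f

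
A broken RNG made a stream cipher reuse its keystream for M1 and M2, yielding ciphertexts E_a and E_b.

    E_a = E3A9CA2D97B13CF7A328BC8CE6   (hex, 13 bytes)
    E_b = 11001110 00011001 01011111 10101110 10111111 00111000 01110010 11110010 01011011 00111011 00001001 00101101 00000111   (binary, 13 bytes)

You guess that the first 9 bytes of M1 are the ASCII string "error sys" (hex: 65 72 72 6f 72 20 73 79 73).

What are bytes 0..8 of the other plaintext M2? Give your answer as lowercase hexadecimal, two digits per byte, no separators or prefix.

First, E_a ⊕ E_b = (M1 ⊕ K) ⊕ (M2 ⊕ K) = M1 ⊕ M2, so the key drops out. Then M2 = (M1 ⊕ M2) ⊕ M1 over the first 9 bytes.
byte 0: (e3 XOR ce) XOR 65 = 2d XOR 65 = 48
byte 1: (a9 XOR 19) XOR 72 = b0 XOR 72 = c2
byte 2: (ca XOR 5f) XOR 72 = 95 XOR 72 = e7
byte 3: (2d XOR ae) XOR 6f = 83 XOR 6f = ec
byte 4: (97 XOR bf) XOR 72 = 28 XOR 72 = 5a
byte 5: (b1 XOR 38) XOR 20 = 89 XOR 20 = a9
byte 6: (3c XOR 72) XOR 73 = 4e XOR 73 = 3d
byte 7: (f7 XOR f2) XOR 79 = 05 XOR 79 = 7c
byte 8: (a3 XOR 5b) XOR 73 = f8 XOR 73 = 8b

48c2e7ec5aa93d7c8b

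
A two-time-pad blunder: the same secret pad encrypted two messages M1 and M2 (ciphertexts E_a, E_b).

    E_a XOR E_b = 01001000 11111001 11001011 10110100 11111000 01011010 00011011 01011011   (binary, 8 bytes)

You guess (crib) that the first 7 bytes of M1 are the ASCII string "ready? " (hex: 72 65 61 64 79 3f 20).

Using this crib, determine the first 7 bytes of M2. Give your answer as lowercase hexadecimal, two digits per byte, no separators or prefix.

Since E_a ⊕ E_b = M1 ⊕ M2, XORing with the guessed M1 bytes yields the corresponding M2 bytes: M2 = (E_a ⊕ E_b) ⊕ M1.
01001000 xor 01110010 = 00111010
11111001 xor 01100101 = 10011100
11001011 xor 01100001 = 10101010
10110100 xor 01100100 = 11010000
11111000 xor 01111001 = 10000001
01011010 xor 00111111 = 01100101
00011011 xor 00100000 = 00111011

3a9caad081653b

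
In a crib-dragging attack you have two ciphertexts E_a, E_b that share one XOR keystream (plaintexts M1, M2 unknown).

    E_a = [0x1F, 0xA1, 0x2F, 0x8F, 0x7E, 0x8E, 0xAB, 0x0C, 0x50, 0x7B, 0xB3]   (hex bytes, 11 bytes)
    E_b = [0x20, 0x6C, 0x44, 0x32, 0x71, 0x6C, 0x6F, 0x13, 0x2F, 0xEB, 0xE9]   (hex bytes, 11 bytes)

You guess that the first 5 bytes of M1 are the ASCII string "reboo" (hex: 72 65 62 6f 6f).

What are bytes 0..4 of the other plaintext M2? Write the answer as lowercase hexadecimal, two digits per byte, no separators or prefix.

4da809d260

First, E_a ⊕ E_b = (M1 ⊕ K) ⊕ (M2 ⊕ K) = M1 ⊕ M2, so the key drops out. Then M2 = (M1 ⊕ M2) ⊕ M1 over the first 5 bytes.
byte 0: (1f ⊕ 20) ⊕ 72 = 3f ⊕ 72 = 4d
byte 1: (a1 ⊕ 6c) ⊕ 65 = cd ⊕ 65 = a8
byte 2: (2f ⊕ 44) ⊕ 62 = 6b ⊕ 62 = 09
byte 3: (8f ⊕ 32) ⊕ 6f = bd ⊕ 6f = d2
byte 4: (7e ⊕ 71) ⊕ 6f = 0f ⊕ 6f = 60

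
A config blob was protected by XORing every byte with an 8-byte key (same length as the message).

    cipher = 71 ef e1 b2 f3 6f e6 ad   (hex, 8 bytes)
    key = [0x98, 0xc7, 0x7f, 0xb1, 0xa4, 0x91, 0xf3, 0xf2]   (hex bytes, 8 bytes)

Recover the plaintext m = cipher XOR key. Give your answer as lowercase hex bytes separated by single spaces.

e9 28 9e 03 57 fe 15 5f

71 XOR 98 = e9
ef XOR c7 = 28
e1 XOR 7f = 9e
b2 XOR b1 = 03
f3 XOR a4 = 57
6f XOR 91 = fe
e6 XOR f3 = 15
ad XOR f2 = 5f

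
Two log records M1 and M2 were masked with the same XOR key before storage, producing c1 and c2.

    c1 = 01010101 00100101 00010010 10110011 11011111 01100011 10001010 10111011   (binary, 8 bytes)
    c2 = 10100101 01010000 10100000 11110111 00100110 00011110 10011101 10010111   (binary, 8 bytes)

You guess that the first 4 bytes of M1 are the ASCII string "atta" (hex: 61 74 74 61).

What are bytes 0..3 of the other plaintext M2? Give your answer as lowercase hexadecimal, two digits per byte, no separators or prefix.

First, c1 ⊕ c2 = (M1 ⊕ K) ⊕ (M2 ⊕ K) = M1 ⊕ M2, so the key drops out. Then M2 = (M1 ⊕ M2) ⊕ M1 over the first 4 bytes.
byte 0: (55 ^ a5) ^ 61 = f0 ^ 61 = 91
byte 1: (25 ^ 50) ^ 74 = 75 ^ 74 = 01
byte 2: (12 ^ a0) ^ 74 = b2 ^ 74 = c6
byte 3: (b3 ^ f7) ^ 61 = 44 ^ 61 = 25

9101c625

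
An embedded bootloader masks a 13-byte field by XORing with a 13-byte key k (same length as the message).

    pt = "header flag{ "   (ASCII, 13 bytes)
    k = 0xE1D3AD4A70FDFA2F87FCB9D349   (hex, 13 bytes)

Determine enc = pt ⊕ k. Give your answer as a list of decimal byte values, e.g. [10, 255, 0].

[137, 182, 204, 46, 21, 143, 218, 73, 235, 157, 222, 168, 105]

XOR is its own inverse, so applying the key byte-wise gives the result directly.
byte 0: 01101000 xor 11100001 = 10001001
byte 1: 01100101 xor 11010011 = 10110110
byte 2: 01100001 xor 10101101 = 11001100
byte 3: 01100100 xor 01001010 = 00101110
byte 4: 01100101 xor 01110000 = 00010101
byte 5: 01110010 xor 11111101 = 10001111
byte 6: 00100000 xor 11111010 = 11011010
byte 7: 01100110 xor 00101111 = 01001001
byte 8: 01101100 xor 10000111 = 11101011
byte 9: 01100001 xor 11111100 = 10011101
byte 10: 01100111 xor 10111001 = 11011110
byte 11: 01111011 xor 11010011 = 10101000
byte 12: 00100000 xor 01001001 = 01101001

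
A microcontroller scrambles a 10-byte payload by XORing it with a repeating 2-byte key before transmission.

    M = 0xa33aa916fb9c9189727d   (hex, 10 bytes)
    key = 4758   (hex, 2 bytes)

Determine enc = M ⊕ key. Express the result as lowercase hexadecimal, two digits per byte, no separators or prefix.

The 2-byte key repeats, so the effective keystream is 47 58 47 58 47 58 47 58 47 58.
byte 0: 10100011 ^ 01000111 = 11100100
byte 1: 00111010 ^ 01011000 = 01100010
byte 2: 10101001 ^ 01000111 = 11101110
byte 3: 00010110 ^ 01011000 = 01001110
byte 4: 11111011 ^ 01000111 = 10111100
byte 5: 10011100 ^ 01011000 = 11000100
byte 6: 10010001 ^ 01000111 = 11010110
byte 7: 10001001 ^ 01011000 = 11010001
byte 8: 01110010 ^ 01000111 = 00110101
byte 9: 01111101 ^ 01011000 = 00100101

e462ee4ebcc4d6d13525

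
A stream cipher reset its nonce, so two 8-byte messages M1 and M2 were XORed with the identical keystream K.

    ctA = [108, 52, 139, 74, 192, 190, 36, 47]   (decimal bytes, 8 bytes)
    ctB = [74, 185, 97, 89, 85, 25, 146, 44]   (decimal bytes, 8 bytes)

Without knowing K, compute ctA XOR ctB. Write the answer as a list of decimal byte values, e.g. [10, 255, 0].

[38, 141, 234, 19, 149, 167, 182, 3]

ctA ⊕ ctB = (M1 ⊕ K) ⊕ (M2 ⊕ K) = M1 ⊕ M2 — the shared key cancels under XOR.
byte 0: 6c XOR 4a = 26
byte 1: 34 XOR b9 = 8d
byte 2: 8b XOR 61 = ea
byte 3: 4a XOR 59 = 13
byte 4: c0 XOR 55 = 95
byte 5: be XOR 19 = a7
byte 6: 24 XOR 92 = b6
byte 7: 2f XOR 2c = 03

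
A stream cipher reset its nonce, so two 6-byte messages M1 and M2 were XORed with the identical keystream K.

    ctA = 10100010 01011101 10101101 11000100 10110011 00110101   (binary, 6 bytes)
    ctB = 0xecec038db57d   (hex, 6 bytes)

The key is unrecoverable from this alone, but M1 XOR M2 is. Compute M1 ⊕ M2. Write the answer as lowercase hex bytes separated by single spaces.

4e b1 ae 49 06 48

ctA ⊕ ctB = (M1 ⊕ K) ⊕ (M2 ⊕ K) = M1 ⊕ M2 — the shared key cancels under XOR.
byte 0: 10100010 XOR 11101100 = 01001110
byte 1: 01011101 XOR 11101100 = 10110001
byte 2: 10101101 XOR 00000011 = 10101110
byte 3: 11000100 XOR 10001101 = 01001001
byte 4: 10110011 XOR 10110101 = 00000110
byte 5: 00110101 XOR 01111101 = 01001000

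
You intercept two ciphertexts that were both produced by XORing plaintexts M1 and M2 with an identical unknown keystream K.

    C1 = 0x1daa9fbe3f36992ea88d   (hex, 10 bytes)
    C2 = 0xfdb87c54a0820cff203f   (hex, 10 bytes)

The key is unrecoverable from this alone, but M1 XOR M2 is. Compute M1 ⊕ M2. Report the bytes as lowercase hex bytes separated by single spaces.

e0 12 e3 ea 9f b4 95 d1 88 b2

C1 ⊕ C2 = (M1 ⊕ K) ⊕ (M2 ⊕ K) = M1 ⊕ M2 — the shared key cancels under XOR.
byte 0: 1d xor fd = e0
byte 1: aa xor b8 = 12
byte 2: 9f xor 7c = e3
byte 3: be xor 54 = ea
byte 4: 3f xor a0 = 9f
byte 5: 36 xor 82 = b4
byte 6: 99 xor 0c = 95
byte 7: 2e xor ff = d1
byte 8: a8 xor 20 = 88
byte 9: 8d xor 3f = b2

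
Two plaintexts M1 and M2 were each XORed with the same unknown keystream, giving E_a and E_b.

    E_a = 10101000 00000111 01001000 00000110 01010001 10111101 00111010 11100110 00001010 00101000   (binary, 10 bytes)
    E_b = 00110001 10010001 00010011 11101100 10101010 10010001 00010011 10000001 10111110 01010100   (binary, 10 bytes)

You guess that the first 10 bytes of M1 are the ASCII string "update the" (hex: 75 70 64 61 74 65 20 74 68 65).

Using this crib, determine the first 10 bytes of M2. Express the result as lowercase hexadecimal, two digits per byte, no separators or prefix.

ece63f8b8f490913dc19

First, E_a ⊕ E_b = (M1 ⊕ K) ⊕ (M2 ⊕ K) = M1 ⊕ M2, so the key drops out. Then M2 = (M1 ⊕ M2) ⊕ M1 over the first 10 bytes.
byte 0: (a8 ^ 31) ^ 75 = 99 ^ 75 = ec
byte 1: (07 ^ 91) ^ 70 = 96 ^ 70 = e6
byte 2: (48 ^ 13) ^ 64 = 5b ^ 64 = 3f
byte 3: (06 ^ ec) ^ 61 = ea ^ 61 = 8b
byte 4: (51 ^ aa) ^ 74 = fb ^ 74 = 8f
byte 5: (bd ^ 91) ^ 65 = 2c ^ 65 = 49
byte 6: (3a ^ 13) ^ 20 = 29 ^ 20 = 09
byte 7: (e6 ^ 81) ^ 74 = 67 ^ 74 = 13
byte 8: (0a ^ be) ^ 68 = b4 ^ 68 = dc
byte 9: (28 ^ 54) ^ 65 = 7c ^ 65 = 19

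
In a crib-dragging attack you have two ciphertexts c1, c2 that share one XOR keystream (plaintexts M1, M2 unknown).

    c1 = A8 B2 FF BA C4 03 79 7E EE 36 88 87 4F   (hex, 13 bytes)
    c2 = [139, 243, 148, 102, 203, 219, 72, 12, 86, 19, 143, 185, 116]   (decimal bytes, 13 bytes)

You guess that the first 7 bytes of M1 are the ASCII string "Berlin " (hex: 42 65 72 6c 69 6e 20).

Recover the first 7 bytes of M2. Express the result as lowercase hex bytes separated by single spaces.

First, c1 ⊕ c2 = (M1 ⊕ K) ⊕ (M2 ⊕ K) = M1 ⊕ M2, so the key drops out. Then M2 = (M1 ⊕ M2) ⊕ M1 over the first 7 bytes.
byte 0: (a8 xor 8b) xor 42 = 23 xor 42 = 61
byte 1: (b2 xor f3) xor 65 = 41 xor 65 = 24
byte 2: (ff xor 94) xor 72 = 6b xor 72 = 19
byte 3: (ba xor 66) xor 6c = dc xor 6c = b0
byte 4: (c4 xor cb) xor 69 = 0f xor 69 = 66
byte 5: (03 xor db) xor 6e = d8 xor 6e = b6
byte 6: (79 xor 48) xor 20 = 31 xor 20 = 11

61 24 19 b0 66 b6 11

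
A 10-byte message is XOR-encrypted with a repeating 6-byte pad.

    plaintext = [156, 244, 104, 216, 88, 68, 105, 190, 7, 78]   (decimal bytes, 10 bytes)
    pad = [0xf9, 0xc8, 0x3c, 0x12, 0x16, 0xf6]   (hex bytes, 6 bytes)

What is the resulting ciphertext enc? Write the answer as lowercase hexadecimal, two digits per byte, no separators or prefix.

The 6-byte key repeats, so the effective keystream is f9 c8 3c 12 16 f6 f9 c8 3c 12.
byte 0: 9c xor f9 = 65
byte 1: f4 xor c8 = 3c
byte 2: 68 xor 3c = 54
byte 3: d8 xor 12 = ca
byte 4: 58 xor 16 = 4e
byte 5: 44 xor f6 = b2
byte 6: 69 xor f9 = 90
byte 7: be xor c8 = 76
byte 8: 07 xor 3c = 3b
byte 9: 4e xor 12 = 5c

653c54ca4eb290763b5c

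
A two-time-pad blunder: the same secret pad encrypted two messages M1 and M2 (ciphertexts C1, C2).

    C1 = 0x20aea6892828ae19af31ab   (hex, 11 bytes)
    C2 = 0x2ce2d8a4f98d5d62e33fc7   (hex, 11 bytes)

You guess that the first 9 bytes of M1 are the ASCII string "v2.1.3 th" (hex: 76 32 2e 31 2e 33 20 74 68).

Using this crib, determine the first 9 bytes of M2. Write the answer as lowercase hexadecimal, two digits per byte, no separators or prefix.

First, C1 ⊕ C2 = (M1 ⊕ K) ⊕ (M2 ⊕ K) = M1 ⊕ M2, so the key drops out. Then M2 = (M1 ⊕ M2) ⊕ M1 over the first 9 bytes.
byte 0: (20 ^ 2c) ^ 76 = 0c ^ 76 = 7a
byte 1: (ae ^ e2) ^ 32 = 4c ^ 32 = 7e
byte 2: (a6 ^ d8) ^ 2e = 7e ^ 2e = 50
byte 3: (89 ^ a4) ^ 31 = 2d ^ 31 = 1c
byte 4: (28 ^ f9) ^ 2e = d1 ^ 2e = ff
byte 5: (28 ^ 8d) ^ 33 = a5 ^ 33 = 96
byte 6: (ae ^ 5d) ^ 20 = f3 ^ 20 = d3
byte 7: (19 ^ 62) ^ 74 = 7b ^ 74 = 0f
byte 8: (af ^ e3) ^ 68 = 4c ^ 68 = 24

7a7e501cff96d30f24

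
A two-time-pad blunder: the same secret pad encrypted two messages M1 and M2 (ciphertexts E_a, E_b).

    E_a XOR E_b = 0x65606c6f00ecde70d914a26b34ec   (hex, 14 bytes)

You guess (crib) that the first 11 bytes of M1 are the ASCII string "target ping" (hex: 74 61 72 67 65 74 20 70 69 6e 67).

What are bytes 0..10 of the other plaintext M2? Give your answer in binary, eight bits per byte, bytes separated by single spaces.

Since E_a ⊕ E_b = M1 ⊕ M2, XORing with the guessed M1 bytes yields the corresponding M2 bytes: M2 = (E_a ⊕ E_b) ⊕ M1.
byte 0: 65 XOR 74 = 11
byte 1: 60 XOR 61 = 01
byte 2: 6c XOR 72 = 1e
byte 3: 6f XOR 67 = 08
byte 4: 00 XOR 65 = 65
byte 5: ec XOR 74 = 98
byte 6: de XOR 20 = fe
byte 7: 70 XOR 70 = 00
byte 8: d9 XOR 69 = b0
byte 9: 14 XOR 6e = 7a
byte 10: a2 XOR 67 = c5

00010001 00000001 00011110 00001000 01100101 10011000 11111110 00000000 10110000 01111010 11000101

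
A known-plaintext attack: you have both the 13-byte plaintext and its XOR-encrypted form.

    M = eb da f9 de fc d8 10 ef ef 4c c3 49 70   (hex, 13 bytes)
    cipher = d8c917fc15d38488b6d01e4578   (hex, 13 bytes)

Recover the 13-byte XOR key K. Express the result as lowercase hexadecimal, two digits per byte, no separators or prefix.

3313ee22e90b9467599cdd0c08

Since cipher = M ⊕ K, XORing both sides with M gives K = M ⊕ cipher.
byte 0: 11101011 ^ 11011000 = 00110011
byte 1: 11011010 ^ 11001001 = 00010011
byte 2: 11111001 ^ 00010111 = 11101110
byte 3: 11011110 ^ 11111100 = 00100010
byte 4: 11111100 ^ 00010101 = 11101001
byte 5: 11011000 ^ 11010011 = 00001011
byte 6: 00010000 ^ 10000100 = 10010100
byte 7: 11101111 ^ 10001000 = 01100111
byte 8: 11101111 ^ 10110110 = 01011001
byte 9: 01001100 ^ 11010000 = 10011100
byte 10: 11000011 ^ 00011110 = 11011101
byte 11: 01001001 ^ 01000101 = 00001100
byte 12: 01110000 ^ 01111000 = 00001000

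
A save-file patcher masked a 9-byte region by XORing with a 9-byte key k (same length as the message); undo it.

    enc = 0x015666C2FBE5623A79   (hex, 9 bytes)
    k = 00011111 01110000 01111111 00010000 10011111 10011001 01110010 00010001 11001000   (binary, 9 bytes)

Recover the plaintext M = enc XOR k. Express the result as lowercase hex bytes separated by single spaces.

byte 0: 01 ^ 1f = 1e
byte 1: 56 ^ 70 = 26
byte 2: 66 ^ 7f = 19
byte 3: c2 ^ 10 = d2
byte 4: fb ^ 9f = 64
byte 5: e5 ^ 99 = 7c
byte 6: 62 ^ 72 = 10
byte 7: 3a ^ 11 = 2b
byte 8: 79 ^ c8 = b1

1e 26 19 d2 64 7c 10 2b b1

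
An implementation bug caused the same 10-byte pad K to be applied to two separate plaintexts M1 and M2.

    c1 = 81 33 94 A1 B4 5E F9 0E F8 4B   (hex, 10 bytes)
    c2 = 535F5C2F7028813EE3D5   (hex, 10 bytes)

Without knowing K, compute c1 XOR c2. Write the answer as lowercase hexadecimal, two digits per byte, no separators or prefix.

d26cc88ec47678301b9e

c1 ⊕ c2 = (M1 ⊕ K) ⊕ (M2 ⊕ K) = M1 ⊕ M2 — the shared key cancels under XOR.
81 ⊕ 53 = d2
33 ⊕ 5f = 6c
94 ⊕ 5c = c8
a1 ⊕ 2f = 8e
b4 ⊕ 70 = c4
5e ⊕ 28 = 76
f9 ⊕ 81 = 78
0e ⊕ 3e = 30
f8 ⊕ e3 = 1b
4b ⊕ d5 = 9e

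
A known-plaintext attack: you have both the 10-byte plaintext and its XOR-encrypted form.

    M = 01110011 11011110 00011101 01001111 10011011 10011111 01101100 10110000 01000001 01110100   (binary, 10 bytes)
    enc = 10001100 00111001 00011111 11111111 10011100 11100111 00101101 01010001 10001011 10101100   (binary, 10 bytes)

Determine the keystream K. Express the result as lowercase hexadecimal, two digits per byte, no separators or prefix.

Since enc = M ⊕ K, XORing both sides with M gives K = M ⊕ enc.
73 ^ 8c = ff
de ^ 39 = e7
1d ^ 1f = 02
4f ^ ff = b0
9b ^ 9c = 07
9f ^ e7 = 78
6c ^ 2d = 41
b0 ^ 51 = e1
41 ^ 8b = ca
74 ^ ac = d8

ffe702b0077841e1cad8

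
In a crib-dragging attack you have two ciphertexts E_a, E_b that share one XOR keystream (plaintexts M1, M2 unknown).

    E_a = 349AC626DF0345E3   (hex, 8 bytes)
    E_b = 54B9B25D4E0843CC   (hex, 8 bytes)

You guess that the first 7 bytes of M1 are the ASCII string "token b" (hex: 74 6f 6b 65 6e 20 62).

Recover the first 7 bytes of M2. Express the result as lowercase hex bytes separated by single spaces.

14 4c 1f 1e ff 2b 64

First, E_a ⊕ E_b = (M1 ⊕ K) ⊕ (M2 ⊕ K) = M1 ⊕ M2, so the key drops out. Then M2 = (M1 ⊕ M2) ⊕ M1 over the first 7 bytes.
byte 0: (34 ⊕ 54) ⊕ 74 = 60 ⊕ 74 = 14
byte 1: (9a ⊕ b9) ⊕ 6f = 23 ⊕ 6f = 4c
byte 2: (c6 ⊕ b2) ⊕ 6b = 74 ⊕ 6b = 1f
byte 3: (26 ⊕ 5d) ⊕ 65 = 7b ⊕ 65 = 1e
byte 4: (df ⊕ 4e) ⊕ 6e = 91 ⊕ 6e = ff
byte 5: (03 ⊕ 08) ⊕ 20 = 0b ⊕ 20 = 2b
byte 6: (45 ⊕ 43) ⊕ 62 = 06 ⊕ 62 = 64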